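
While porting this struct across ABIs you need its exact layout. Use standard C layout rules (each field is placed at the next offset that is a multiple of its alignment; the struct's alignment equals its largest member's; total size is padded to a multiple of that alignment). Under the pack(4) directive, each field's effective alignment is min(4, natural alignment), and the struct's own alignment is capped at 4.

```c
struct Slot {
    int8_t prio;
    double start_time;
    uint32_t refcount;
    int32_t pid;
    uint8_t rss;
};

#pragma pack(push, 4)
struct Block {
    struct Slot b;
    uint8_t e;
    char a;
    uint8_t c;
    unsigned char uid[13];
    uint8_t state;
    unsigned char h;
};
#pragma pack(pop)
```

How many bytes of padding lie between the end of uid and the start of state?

0

Slot: 0..1  prio  (1B, 1-aligned); 1..8  -- padding (7B); 8..16  start_time  (8B, 8-aligned); 16..20  refcount  (4B, 4-aligned); 20..24  pid  (4B, 4-aligned); 24..25  rss  (1B, 1-aligned); 25..32  -- tail padding (7B); sizeof = 32, alignof = 8
0..32  b  (32B, 4-aligned)
32..33  e  (1B, 1-aligned)
33..34  a  (1B, 1-aligned)
34..35  c  (1B, 1-aligned)
35..48  uid  (13B, 1-aligned)
48..49  state  (1B, 1-aligned)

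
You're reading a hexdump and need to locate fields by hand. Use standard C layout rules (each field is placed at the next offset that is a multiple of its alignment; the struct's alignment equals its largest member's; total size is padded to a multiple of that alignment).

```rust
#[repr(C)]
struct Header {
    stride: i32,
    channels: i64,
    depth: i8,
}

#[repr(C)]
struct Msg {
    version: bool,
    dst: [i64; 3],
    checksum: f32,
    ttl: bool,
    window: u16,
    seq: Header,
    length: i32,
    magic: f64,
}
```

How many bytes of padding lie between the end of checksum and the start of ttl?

Header: stride at 0 (size 4, align 4) → ends 4; pad 4 to align 8 for channels; channels at 8 (size 8, align 8) → ends 16; depth at 16 (size 1, align 1) → ends 17; tail pad 7 to reach multiple of 8; total 24 bytes, alignment 8
version at 0 (size 1, align 1) → ends 1
pad 7 to align 8 for dst
dst at 8 (size 24, align 8) → ends 32
checksum at 32 (size 4, align 4) → ends 36
ttl at 36 (size 1, align 1) → ends 37

0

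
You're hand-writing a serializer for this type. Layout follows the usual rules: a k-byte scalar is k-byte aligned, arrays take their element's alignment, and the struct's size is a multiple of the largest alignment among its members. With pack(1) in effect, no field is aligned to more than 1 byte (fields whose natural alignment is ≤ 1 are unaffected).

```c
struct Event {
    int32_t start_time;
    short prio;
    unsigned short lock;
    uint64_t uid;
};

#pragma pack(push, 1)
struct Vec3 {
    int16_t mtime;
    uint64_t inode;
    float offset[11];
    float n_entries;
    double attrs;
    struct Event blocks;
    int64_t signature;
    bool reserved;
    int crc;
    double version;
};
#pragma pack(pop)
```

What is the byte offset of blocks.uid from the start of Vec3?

Event: start_time at 0 (size 4, align 4) → ends 4; prio at 4 (size 2, align 2) → ends 6; lock at 6 (size 2, align 2) → ends 8; uid at 8 (size 8, align 8) → ends 16; total 16 bytes, alignment 8
mtime at 0 (size 2, align 1) → ends 2
inode at 2 (size 8, align 1) → ends 10
offset at 10 (size 44, align 1) → ends 54
n_entries at 54 (size 4, align 1) → ends 58
attrs at 58 (size 8, align 1) → ends 66
blocks at 66 (size 16, align 1) → ends 82
within Event: uid at 8
66 + 8 = 74

74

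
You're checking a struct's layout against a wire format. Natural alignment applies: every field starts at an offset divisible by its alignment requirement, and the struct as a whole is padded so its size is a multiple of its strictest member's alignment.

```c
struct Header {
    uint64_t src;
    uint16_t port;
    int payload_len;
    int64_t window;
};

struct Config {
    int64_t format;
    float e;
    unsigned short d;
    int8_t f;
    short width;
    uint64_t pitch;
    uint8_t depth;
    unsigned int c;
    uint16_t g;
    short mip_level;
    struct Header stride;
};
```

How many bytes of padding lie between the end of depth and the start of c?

3

Header: @0: src [8B, align 8] → 8; @8: port [2B, align 2] → 10; +2 pad (align 4); @12: payload_len [4B, align 4] → 16; @16: window [8B, align 8] → 24; size 24, align 8
@0: format [8B, align 8] → 8
@8: e [4B, align 4] → 12
@12: d [2B, align 2] → 14
@14: f [1B, align 1] → 15
+1 pad (align 2)
@16: width [2B, align 2] → 18
+6 pad (align 8)
@24: pitch [8B, align 8] → 32
@32: depth [1B, align 1] → 33
+3 pad (align 4)
@36: c [4B, align 4] → 40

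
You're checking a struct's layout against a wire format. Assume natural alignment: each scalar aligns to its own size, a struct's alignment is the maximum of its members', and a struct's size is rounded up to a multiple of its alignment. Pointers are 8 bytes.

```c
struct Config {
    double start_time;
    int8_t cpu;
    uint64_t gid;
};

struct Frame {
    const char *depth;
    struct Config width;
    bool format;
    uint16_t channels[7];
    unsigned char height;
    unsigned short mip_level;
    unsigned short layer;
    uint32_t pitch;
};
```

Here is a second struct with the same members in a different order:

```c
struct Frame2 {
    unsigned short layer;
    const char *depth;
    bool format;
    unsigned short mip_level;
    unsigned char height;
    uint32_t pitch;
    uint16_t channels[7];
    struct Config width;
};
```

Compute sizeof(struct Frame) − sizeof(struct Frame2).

-8

Config: 0..8  start_time  (8B, 8-aligned); 8..9  cpu  (1B, 1-aligned); 9..16  -- padding (7B); 16..24  gid  (8B, 8-aligned); sizeof = 24, alignof = 8
0..8  depth  (8B, 8-aligned)
8..32  width  (24B, 8-aligned)
32..33  format  (1B, 1-aligned)
33..34  -- padding (1B)
34..48  channels  (14B, 2-aligned)
48..49  height  (1B, 1-aligned)
49..50  -- padding (1B)
50..52  mip_level  (2B, 2-aligned)
52..54  layer  (2B, 2-aligned)
54..56  -- padding (2B)
56..60  pitch  (4B, 4-aligned)
60..64  -- tail padding (4B)
sizeof = 64, alignof = 8
— Frame2 —
0..2  layer  (2B, 2-aligned)
2..8  -- padding (6B)
8..16  depth  (8B, 8-aligned)
16..17  format  (1B, 1-aligned)
17..18  -- padding (1B)
18..20  mip_level  (2B, 2-aligned)
20..21  height  (1B, 1-aligned)
21..24  -- padding (3B)
24..28  pitch  (4B, 4-aligned)
28..42  channels  (14B, 2-aligned)
42..48  -- padding (6B)
48..72  width  (24B, 8-aligned)
sizeof = 72, alignof = 8
64 − 72 = -8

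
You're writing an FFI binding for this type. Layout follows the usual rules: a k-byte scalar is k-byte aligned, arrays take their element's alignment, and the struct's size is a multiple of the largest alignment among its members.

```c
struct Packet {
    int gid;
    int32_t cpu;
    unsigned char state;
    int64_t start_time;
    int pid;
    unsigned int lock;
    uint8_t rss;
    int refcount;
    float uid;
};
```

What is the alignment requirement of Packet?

8

member alignments: gid=4, cpu=4, state=1, start_time=8, pid=4, lock=4, rss=1, refcount=4, uid=4
max = 8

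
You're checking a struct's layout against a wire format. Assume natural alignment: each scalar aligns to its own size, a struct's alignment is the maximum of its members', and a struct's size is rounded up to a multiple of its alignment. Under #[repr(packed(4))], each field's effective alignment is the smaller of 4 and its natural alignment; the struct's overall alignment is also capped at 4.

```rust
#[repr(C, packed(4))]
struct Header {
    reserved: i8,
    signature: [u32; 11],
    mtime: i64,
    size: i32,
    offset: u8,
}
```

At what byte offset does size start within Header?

56

@0: reserved [1B, align 1] → 1
+3 pad (align 4)
@4: signature [44B, align 4] → 48
@48: mtime [8B, align 4] → 56
@56: size [4B, align 4] → 60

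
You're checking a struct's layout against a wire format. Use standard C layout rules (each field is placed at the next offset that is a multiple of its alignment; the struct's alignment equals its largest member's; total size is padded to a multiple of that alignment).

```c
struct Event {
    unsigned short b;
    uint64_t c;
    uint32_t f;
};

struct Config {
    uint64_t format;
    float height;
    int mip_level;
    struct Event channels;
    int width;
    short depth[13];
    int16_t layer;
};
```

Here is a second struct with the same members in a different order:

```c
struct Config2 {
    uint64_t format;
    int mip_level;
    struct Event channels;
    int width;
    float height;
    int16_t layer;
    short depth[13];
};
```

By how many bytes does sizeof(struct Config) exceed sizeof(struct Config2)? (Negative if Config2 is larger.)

-8

Event: 0..2  b  (2B, 2-aligned); 2..8  -- padding (6B); 8..16  c  (8B, 8-aligned); 16..20  f  (4B, 4-aligned); 20..24  -- tail padding (4B); sizeof = 24, alignof = 8
0..8  format  (8B, 8-aligned)
8..12  height  (4B, 4-aligned)
12..16  mip_level  (4B, 4-aligned)
16..40  channels  (24B, 8-aligned)
40..44  width  (4B, 4-aligned)
44..70  depth  (26B, 2-aligned)
70..72  layer  (2B, 2-aligned)
sizeof = 72, alignof = 8
— Config2 —
0..8  format  (8B, 8-aligned)
8..12  mip_level  (4B, 4-aligned)
12..16  -- padding (4B)
16..40  channels  (24B, 8-aligned)
40..44  width  (4B, 4-aligned)
44..48  height  (4B, 4-aligned)
48..50  layer  (2B, 2-aligned)
50..76  depth  (26B, 2-aligned)
76..80  -- tail padding (4B)
sizeof = 80, alignof = 8
72 − 80 = -8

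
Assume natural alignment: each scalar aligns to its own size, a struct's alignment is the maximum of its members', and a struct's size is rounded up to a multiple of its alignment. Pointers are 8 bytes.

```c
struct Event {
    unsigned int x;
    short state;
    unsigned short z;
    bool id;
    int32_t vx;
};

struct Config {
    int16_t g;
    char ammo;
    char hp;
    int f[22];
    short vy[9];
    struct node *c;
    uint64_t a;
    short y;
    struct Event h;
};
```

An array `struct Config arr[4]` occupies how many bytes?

608

Event: @0: x [4B, align 4] → 4; @4: state [2B, align 2] → 6; @6: z [2B, align 2] → 8; @8: id [1B, align 1] → 9; +3 pad (align 4); @12: vx [4B, align 4] → 16; size 16, align 4
@0: g [2B, align 2] → 2
@2: ammo [1B, align 1] → 3
@3: hp [1B, align 1] → 4
@4: f [88B, align 4] → 92
@92: vy [18B, align 2] → 110
+2 pad (align 8)
@112: c [8B, align 8] → 120
@120: a [8B, align 8] → 128
@128: y [2B, align 2] → 130
+2 pad (align 4)
@132: h [16B, align 4] → 148
+4 tail pad (align 8)
size 152, align 8
array of 4: 4 × 152 = 608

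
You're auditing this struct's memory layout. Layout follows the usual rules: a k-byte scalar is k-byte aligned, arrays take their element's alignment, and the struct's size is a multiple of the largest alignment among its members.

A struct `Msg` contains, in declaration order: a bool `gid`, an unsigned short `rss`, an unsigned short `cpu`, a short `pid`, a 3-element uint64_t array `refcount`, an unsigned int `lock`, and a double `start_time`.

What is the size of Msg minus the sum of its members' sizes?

gid at 0 (size 1, align 1) → ends 1
pad 1 to align 2 for rss
rss at 2 (size 2, align 2) → ends 4
cpu at 4 (size 2, align 2) → ends 6
pid at 6 (size 2, align 2) → ends 8
refcount at 8 (size 24, align 8) → ends 32
lock at 32 (size 4, align 4) → ends 36
pad 4 to align 8 for start_time
start_time at 40 (size 8, align 8) → ends 48
total 48 bytes, alignment 8
data bytes 43, size 48 → padding 5

5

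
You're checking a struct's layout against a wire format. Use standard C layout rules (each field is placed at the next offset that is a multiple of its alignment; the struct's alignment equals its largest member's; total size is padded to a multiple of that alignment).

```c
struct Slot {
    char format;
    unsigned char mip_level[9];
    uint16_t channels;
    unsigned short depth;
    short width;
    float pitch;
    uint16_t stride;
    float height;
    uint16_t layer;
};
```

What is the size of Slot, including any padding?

@0: format [1B, align 1] → 1
@1: mip_level [9B, align 1] → 10
@10: channels [2B, align 2] → 12
@12: depth [2B, align 2] → 14
@14: width [2B, align 2] → 16
@16: pitch [4B, align 4] → 20
@20: stride [2B, align 2] → 22
+2 pad (align 4)
@24: height [4B, align 4] → 28
@28: layer [2B, align 2] → 30
+2 tail pad (align 4)
size 32, align 4

32 bytes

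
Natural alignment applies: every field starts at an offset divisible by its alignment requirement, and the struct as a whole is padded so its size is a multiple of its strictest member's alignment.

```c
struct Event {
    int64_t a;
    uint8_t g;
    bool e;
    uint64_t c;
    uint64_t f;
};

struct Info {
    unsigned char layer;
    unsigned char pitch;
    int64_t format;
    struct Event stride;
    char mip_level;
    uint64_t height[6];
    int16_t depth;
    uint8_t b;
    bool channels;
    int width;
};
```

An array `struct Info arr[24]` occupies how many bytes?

2688

Event: 0..8  a  (8B, 8-aligned); 8..9  g  (1B, 1-aligned); 9..10  e  (1B, 1-aligned); 10..16  -- padding (6B); 16..24  c  (8B, 8-aligned); 24..32  f  (8B, 8-aligned); sizeof = 32, alignof = 8
0..1  layer  (1B, 1-aligned)
1..2  pitch  (1B, 1-aligned)
2..8  -- padding (6B)
8..16  format  (8B, 8-aligned)
16..48  stride  (32B, 8-aligned)
48..49  mip_level  (1B, 1-aligned)
49..56  -- padding (7B)
56..104  height  (48B, 8-aligned)
104..106  depth  (2B, 2-aligned)
106..107  b  (1B, 1-aligned)
107..108  channels  (1B, 1-aligned)
108..112  width  (4B, 4-aligned)
sizeof = 112, alignof = 8
array of 24: 24 × 112 = 2688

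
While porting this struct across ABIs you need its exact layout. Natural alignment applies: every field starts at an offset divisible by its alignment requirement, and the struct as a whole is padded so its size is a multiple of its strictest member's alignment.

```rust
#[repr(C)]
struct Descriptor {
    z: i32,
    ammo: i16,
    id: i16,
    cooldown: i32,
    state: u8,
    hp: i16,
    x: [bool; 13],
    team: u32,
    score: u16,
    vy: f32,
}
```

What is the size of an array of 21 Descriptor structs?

z at 0 (size 4, align 4) → ends 4
ammo at 4 (size 2, align 2) → ends 6
id at 6 (size 2, align 2) → ends 8
cooldown at 8 (size 4, align 4) → ends 12
state at 12 (size 1, align 1) → ends 13
pad 1 to align 2 for hp
hp at 14 (size 2, align 2) → ends 16
x at 16 (size 13, align 1) → ends 29
pad 3 to align 4 for team
team at 32 (size 4, align 4) → ends 36
score at 36 (size 2, align 2) → ends 38
pad 2 to align 4 for vy
vy at 40 (size 4, align 4) → ends 44
total 44 bytes, alignment 4
array of 21: 21 × 44 = 924

924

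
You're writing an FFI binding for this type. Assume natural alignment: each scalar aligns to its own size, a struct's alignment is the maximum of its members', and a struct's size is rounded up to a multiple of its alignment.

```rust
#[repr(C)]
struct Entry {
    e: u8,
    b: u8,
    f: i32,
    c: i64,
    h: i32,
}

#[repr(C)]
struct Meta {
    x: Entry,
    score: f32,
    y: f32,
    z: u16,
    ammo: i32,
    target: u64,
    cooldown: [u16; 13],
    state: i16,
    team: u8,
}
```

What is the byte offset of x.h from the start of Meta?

Entry: e at 0 (size 1, align 1) → ends 1; b at 1 (size 1, align 1) → ends 2; pad 2 to align 4 for f; f at 4 (size 4, align 4) → ends 8; c at 8 (size 8, align 8) → ends 16; h at 16 (size 4, align 4) → ends 20; tail pad 4 to reach multiple of 8; total 24 bytes, alignment 8
x at 0 (size 24, align 8) → ends 24
within Entry: h at 16
0 + 16 = 16

16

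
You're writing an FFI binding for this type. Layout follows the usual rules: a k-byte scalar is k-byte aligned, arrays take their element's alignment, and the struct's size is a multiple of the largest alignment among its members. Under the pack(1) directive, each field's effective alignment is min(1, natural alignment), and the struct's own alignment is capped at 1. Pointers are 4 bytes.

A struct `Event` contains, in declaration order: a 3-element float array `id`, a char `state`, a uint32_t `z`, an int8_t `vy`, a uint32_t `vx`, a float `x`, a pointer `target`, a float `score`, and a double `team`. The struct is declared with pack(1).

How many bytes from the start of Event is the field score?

0..12  id  (12B, 1-aligned)
12..13  state  (1B, 1-aligned)
13..17  z  (4B, 1-aligned)
17..18  vy  (1B, 1-aligned)
18..22  vx  (4B, 1-aligned)
22..26  x  (4B, 1-aligned)
26..30  target  (4B, 1-aligned)
30..34  score  (4B, 1-aligned)

30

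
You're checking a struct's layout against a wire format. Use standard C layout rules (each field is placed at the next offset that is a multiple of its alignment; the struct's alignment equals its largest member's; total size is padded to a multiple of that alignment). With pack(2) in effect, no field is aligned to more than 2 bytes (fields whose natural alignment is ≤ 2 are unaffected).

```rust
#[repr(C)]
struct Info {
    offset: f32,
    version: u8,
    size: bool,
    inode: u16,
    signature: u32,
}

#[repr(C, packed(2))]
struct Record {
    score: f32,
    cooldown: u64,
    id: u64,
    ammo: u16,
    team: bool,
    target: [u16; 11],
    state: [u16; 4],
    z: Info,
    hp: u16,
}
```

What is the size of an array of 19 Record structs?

Info: offset at 0 (size 4, align 4) → ends 4; version at 4 (size 1, align 1) → ends 5; size at 5 (size 1, align 1) → ends 6; inode at 6 (size 2, align 2) → ends 8; signature at 8 (size 4, align 4) → ends 12; total 12 bytes, alignment 4
score at 0 (size 4, align 2) → ends 4
cooldown at 4 (size 8, align 2) → ends 12
id at 12 (size 8, align 2) → ends 20
ammo at 20 (size 2, align 2) → ends 22
team at 22 (size 1, align 1) → ends 23
pad 1 to align 2 for target
target at 24 (size 22, align 2) → ends 46
state at 46 (size 8, align 2) → ends 54
z at 54 (size 12, align 2) → ends 66
hp at 66 (size 2, align 2) → ends 68
total 68 bytes, alignment 2
array of 19: 19 × 68 = 1292

1292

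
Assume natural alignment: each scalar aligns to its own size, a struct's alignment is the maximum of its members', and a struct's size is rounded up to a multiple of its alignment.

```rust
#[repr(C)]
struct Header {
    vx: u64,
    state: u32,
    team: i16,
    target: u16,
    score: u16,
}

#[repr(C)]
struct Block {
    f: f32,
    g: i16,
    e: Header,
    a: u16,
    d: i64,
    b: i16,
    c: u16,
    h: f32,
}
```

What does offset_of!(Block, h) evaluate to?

Header: @0: vx [8B, align 8] → 8; @8: state [4B, align 4] → 12; @12: team [2B, align 2] → 14; @14: target [2B, align 2] → 16; @16: score [2B, align 2] → 18; +6 tail pad (align 8); size 24, align 8
@0: f [4B, align 4] → 4
@4: g [2B, align 2] → 6
+2 pad (align 8)
@8: e [24B, align 8] → 32
@32: a [2B, align 2] → 34
+6 pad (align 8)
@40: d [8B, align 8] → 48
@48: b [2B, align 2] → 50
@50: c [2B, align 2] → 52
@52: h [4B, align 4] → 56

52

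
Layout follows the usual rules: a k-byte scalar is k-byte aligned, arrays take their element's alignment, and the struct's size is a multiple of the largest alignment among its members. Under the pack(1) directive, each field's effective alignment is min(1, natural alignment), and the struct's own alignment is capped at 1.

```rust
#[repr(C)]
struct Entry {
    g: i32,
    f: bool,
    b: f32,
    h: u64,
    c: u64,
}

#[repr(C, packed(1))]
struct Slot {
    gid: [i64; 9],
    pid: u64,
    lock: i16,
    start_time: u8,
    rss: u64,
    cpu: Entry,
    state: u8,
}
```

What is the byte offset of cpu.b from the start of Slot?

Entry: g at 0 (size 4, align 4) → ends 4; f at 4 (size 1, align 1) → ends 5; pad 3 to align 4 for b; b at 8 (size 4, align 4) → ends 12; pad 4 to align 8 for h; h at 16 (size 8, align 8) → ends 24; c at 24 (size 8, align 8) → ends 32; total 32 bytes, alignment 8
gid at 0 (size 72, align 1) → ends 72
pid at 72 (size 8, align 1) → ends 80
lock at 80 (size 2, align 1) → ends 82
start_time at 82 (size 1, align 1) → ends 83
rss at 83 (size 8, align 1) → ends 91
cpu at 91 (size 32, align 1) → ends 123
within Entry: b at 8
91 + 8 = 99

99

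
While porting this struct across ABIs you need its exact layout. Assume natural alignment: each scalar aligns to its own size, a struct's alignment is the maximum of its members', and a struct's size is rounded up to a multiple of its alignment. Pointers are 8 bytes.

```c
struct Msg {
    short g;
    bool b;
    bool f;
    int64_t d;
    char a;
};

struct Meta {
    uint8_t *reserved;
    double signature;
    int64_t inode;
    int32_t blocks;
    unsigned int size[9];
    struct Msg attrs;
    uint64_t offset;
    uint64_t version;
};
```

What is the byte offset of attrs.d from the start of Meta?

72

Msg: @0: g [2B, align 2] → 2; @2: b [1B, align 1] → 3; @3: f [1B, align 1] → 4; +4 pad (align 8); @8: d [8B, align 8] → 16; @16: a [1B, align 1] → 17; +7 tail pad (align 8); size 24, align 8
@0: reserved [8B, align 8] → 8
@8: signature [8B, align 8] → 16
@16: inode [8B, align 8] → 24
@24: blocks [4B, align 4] → 28
@28: size [36B, align 4] → 64
@64: attrs [24B, align 8] → 88
within Msg: d at 8
64 + 8 = 72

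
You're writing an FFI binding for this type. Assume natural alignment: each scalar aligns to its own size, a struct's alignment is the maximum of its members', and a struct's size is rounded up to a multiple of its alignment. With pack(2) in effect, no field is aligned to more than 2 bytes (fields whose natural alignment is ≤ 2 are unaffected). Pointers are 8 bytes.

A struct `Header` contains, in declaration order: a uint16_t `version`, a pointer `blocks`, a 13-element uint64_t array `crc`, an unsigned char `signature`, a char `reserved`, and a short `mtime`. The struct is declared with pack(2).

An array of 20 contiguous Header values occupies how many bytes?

0..2  version  (2B, 2-aligned)
2..10  blocks  (8B, 2-aligned)
10..114  crc  (104B, 2-aligned)
114..115  signature  (1B, 1-aligned)
115..116  reserved  (1B, 1-aligned)
116..118  mtime  (2B, 2-aligned)
sizeof = 118, alignof = 2
array of 20: 20 × 118 = 2360

2360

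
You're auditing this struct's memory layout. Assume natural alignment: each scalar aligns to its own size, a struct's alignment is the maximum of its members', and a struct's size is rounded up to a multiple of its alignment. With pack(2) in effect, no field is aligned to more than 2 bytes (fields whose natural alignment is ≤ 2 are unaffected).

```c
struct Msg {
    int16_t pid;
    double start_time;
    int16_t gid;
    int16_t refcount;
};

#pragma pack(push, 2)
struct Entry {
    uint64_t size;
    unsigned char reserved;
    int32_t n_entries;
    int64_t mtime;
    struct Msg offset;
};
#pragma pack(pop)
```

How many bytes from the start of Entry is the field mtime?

Msg: @0: pid [2B, align 2] → 2; +6 pad (align 8); @8: start_time [8B, align 8] → 16; @16: gid [2B, align 2] → 18; @18: refcount [2B, align 2] → 20; +4 tail pad (align 8); size 24, align 8
@0: size [8B, align 2] → 8
@8: reserved [1B, align 1] → 9
+1 pad (align 2)
@10: n_entries [4B, align 2] → 14
@14: mtime [8B, align 2] → 22

14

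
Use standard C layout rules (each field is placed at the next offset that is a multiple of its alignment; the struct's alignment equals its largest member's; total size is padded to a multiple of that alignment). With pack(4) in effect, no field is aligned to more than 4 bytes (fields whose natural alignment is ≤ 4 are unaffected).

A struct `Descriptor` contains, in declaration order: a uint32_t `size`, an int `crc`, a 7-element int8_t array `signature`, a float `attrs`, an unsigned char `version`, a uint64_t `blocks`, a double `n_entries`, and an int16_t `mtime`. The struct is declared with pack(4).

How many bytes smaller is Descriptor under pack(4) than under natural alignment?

4

natural layout:
  @0: size [4B, align 4] → 4
  @4: crc [4B, align 4] → 8
  @8: signature [7B, align 1] → 15
  +1 pad (align 4)
  @16: attrs [4B, align 4] → 20
  @20: version [1B, align 1] → 21
  +3 pad (align 8)
  @24: blocks [8B, align 8] → 32
  @32: n_entries [8B, align 8] → 40
  @40: mtime [2B, align 2] → 42
  +6 tail pad (align 8)
  size 48, align 8
packed(4) layout:
  @0: size [4B, align 4] → 4
  @4: crc [4B, align 4] → 8
  @8: signature [7B, align 1] → 15
  +1 pad (align 4)
  @16: attrs [4B, align 4] → 20
  @20: version [1B, align 1] → 21
  +3 pad (align 4)
  @24: blocks [8B, align 4] → 32
  @32: n_entries [8B, align 4] → 40
  @40: mtime [2B, align 2] → 42
  +2 tail pad (align 4)
  size 44, align 4
48 − 44 = 4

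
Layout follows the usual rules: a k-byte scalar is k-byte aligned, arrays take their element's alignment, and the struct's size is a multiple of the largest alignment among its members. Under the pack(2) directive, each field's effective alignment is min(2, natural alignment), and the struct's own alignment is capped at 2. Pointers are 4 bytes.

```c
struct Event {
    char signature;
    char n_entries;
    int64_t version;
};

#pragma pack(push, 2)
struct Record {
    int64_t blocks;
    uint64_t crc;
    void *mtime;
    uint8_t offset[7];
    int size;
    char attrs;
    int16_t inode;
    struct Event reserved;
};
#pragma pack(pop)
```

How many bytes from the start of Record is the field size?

Event: @0: signature [1B, align 1] → 1; @1: n_entries [1B, align 1] → 2; +6 pad (align 8); @8: version [8B, align 8] → 16; size 16, align 8
@0: blocks [8B, align 2] → 8
@8: crc [8B, align 2] → 16
@16: mtime [4B, align 2] → 20
@20: offset [7B, align 1] → 27
+1 pad (align 2)
@28: size [4B, align 2] → 32

28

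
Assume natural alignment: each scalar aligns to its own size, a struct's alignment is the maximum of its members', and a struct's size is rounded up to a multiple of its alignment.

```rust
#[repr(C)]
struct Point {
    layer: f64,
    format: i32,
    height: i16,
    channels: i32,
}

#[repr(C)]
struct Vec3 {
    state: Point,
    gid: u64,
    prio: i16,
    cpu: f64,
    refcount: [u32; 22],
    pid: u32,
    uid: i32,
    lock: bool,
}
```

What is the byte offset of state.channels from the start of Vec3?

16

Point: @0: layer [8B, align 8] → 8; @8: format [4B, align 4] → 12; @12: height [2B, align 2] → 14; +2 pad (align 4); @16: channels [4B, align 4] → 20; +4 tail pad (align 8); size 24, align 8
@0: state [24B, align 8] → 24
within Point: channels at 16
0 + 16 = 16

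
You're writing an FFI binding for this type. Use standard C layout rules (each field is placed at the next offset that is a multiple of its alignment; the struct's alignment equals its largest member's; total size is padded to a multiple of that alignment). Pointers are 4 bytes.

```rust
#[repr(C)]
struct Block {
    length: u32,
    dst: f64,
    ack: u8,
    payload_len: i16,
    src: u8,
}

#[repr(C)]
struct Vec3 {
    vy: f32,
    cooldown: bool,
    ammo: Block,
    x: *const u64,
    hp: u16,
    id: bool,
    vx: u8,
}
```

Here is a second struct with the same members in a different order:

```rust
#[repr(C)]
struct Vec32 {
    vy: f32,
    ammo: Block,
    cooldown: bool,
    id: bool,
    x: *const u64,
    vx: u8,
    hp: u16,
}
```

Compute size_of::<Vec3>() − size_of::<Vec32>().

Block: 0..4  length  (4B, 4-aligned); 4..8  -- padding (4B); 8..16  dst  (8B, 8-aligned); 16..17  ack  (1B, 1-aligned); 17..18  -- padding (1B); 18..20  payload_len  (2B, 2-aligned); 20..21  src  (1B, 1-aligned); 21..24  -- tail padding (3B); sizeof = 24, alignof = 8
0..4  vy  (4B, 4-aligned)
4..5  cooldown  (1B, 1-aligned)
5..8  -- padding (3B)
8..32  ammo  (24B, 8-aligned)
32..36  x  (4B, 4-aligned)
36..38  hp  (2B, 2-aligned)
38..39  id  (1B, 1-aligned)
39..40  vx  (1B, 1-aligned)
sizeof = 40, alignof = 8
— Vec32 —
0..4  vy  (4B, 4-aligned)
4..8  -- padding (4B)
8..32  ammo  (24B, 8-aligned)
32..33  cooldown  (1B, 1-aligned)
33..34  id  (1B, 1-aligned)
34..36  -- padding (2B)
36..40  x  (4B, 4-aligned)
40..41  vx  (1B, 1-aligned)
41..42  -- padding (1B)
42..44  hp  (2B, 2-aligned)
44..48  -- tail padding (4B)
sizeof = 48, alignof = 8
40 − 48 = -8

-8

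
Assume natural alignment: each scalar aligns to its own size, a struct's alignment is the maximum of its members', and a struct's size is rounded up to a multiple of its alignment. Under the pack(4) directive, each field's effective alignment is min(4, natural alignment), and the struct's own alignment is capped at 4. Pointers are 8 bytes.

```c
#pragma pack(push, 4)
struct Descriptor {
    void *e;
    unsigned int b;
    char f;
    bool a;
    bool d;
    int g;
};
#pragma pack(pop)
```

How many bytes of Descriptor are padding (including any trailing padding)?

1

@0: e [8B, align 4] → 8
@8: b [4B, align 4] → 12
@12: f [1B, align 1] → 13
@13: a [1B, align 1] → 14
@14: d [1B, align 1] → 15
+1 pad (align 4)
@16: g [4B, align 4] → 20
size 20, align 4
data bytes 19, size 20 → padding 1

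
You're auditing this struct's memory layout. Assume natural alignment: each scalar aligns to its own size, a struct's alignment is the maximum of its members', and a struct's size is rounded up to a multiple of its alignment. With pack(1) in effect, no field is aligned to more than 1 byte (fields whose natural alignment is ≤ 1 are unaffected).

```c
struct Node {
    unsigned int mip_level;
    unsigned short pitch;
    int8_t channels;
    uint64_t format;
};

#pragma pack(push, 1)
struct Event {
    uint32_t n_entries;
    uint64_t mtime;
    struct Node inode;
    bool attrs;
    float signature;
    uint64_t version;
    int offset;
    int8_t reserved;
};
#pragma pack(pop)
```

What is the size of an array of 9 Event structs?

414

Node: 0..4  mip_level  (4B, 4-aligned); 4..6  pitch  (2B, 2-aligned); 6..7  channels  (1B, 1-aligned); 7..8  -- padding (1B); 8..16  format  (8B, 8-aligned); sizeof = 16, alignof = 8
0..4  n_entries  (4B, 1-aligned)
4..12  mtime  (8B, 1-aligned)
12..28  inode  (16B, 1-aligned)
28..29  attrs  (1B, 1-aligned)
29..33  signature  (4B, 1-aligned)
33..41  version  (8B, 1-aligned)
41..45  offset  (4B, 1-aligned)
45..46  reserved  (1B, 1-aligned)
sizeof = 46, alignof = 1
array of 9: 9 × 46 = 414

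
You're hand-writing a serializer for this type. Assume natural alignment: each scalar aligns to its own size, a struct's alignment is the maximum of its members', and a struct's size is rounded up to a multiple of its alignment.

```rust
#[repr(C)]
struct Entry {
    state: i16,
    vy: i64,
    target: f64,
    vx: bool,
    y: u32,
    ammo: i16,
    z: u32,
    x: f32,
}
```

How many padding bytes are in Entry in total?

15

@0: state [2B, align 2] → 2
+6 pad (align 8)
@8: vy [8B, align 8] → 16
@16: target [8B, align 8] → 24
@24: vx [1B, align 1] → 25
+3 pad (align 4)
@28: y [4B, align 4] → 32
@32: ammo [2B, align 2] → 34
+2 pad (align 4)
@36: z [4B, align 4] → 40
@40: x [4B, align 4] → 44
+4 tail pad (align 8)
size 48, align 8
data bytes 33, size 48 → padding 15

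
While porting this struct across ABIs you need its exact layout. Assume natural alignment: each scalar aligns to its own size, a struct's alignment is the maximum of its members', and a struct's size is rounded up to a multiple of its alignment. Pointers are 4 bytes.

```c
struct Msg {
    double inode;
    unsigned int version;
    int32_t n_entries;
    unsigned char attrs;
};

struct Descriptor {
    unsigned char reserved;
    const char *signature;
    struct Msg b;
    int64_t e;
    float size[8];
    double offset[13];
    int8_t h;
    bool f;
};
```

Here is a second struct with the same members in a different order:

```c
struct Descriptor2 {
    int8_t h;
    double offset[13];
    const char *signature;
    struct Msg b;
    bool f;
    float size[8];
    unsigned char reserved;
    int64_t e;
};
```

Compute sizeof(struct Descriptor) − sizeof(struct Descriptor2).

-8

Msg: 0..8  inode  (8B, 8-aligned); 8..12  version  (4B, 4-aligned); 12..16  n_entries  (4B, 4-aligned); 16..17  attrs  (1B, 1-aligned); 17..24  -- tail padding (7B); sizeof = 24, alignof = 8
0..1  reserved  (1B, 1-aligned)
1..4  -- padding (3B)
4..8  signature  (4B, 4-aligned)
8..32  b  (24B, 8-aligned)
32..40  e  (8B, 8-aligned)
40..72  size  (32B, 4-aligned)
72..176  offset  (104B, 8-aligned)
176..177  h  (1B, 1-aligned)
177..178  f  (1B, 1-aligned)
178..184  -- tail padding (6B)
sizeof = 184, alignof = 8
— Descriptor2 —
0..1  h  (1B, 1-aligned)
1..8  -- padding (7B)
8..112  offset  (104B, 8-aligned)
112..116  signature  (4B, 4-aligned)
116..120  -- padding (4B)
120..144  b  (24B, 8-aligned)
144..145  f  (1B, 1-aligned)
145..148  -- padding (3B)
148..180  size  (32B, 4-aligned)
180..181  reserved  (1B, 1-aligned)
181..184  -- padding (3B)
184..192  e  (8B, 8-aligned)
sizeof = 192, alignof = 8
184 − 192 = -8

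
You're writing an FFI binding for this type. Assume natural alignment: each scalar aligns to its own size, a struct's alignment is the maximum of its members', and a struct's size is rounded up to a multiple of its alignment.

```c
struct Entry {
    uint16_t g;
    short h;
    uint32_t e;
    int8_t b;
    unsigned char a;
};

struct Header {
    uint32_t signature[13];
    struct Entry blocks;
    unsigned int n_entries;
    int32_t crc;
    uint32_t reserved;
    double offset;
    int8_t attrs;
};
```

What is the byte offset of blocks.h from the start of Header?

54

Entry: @0: g [2B, align 2] → 2; @2: h [2B, align 2] → 4; @4: e [4B, align 4] → 8; @8: b [1B, align 1] → 9; @9: a [1B, align 1] → 10; +2 tail pad (align 4); size 12, align 4
@0: signature [52B, align 4] → 52
@52: blocks [12B, align 4] → 64
within Entry: h at 2
52 + 2 = 54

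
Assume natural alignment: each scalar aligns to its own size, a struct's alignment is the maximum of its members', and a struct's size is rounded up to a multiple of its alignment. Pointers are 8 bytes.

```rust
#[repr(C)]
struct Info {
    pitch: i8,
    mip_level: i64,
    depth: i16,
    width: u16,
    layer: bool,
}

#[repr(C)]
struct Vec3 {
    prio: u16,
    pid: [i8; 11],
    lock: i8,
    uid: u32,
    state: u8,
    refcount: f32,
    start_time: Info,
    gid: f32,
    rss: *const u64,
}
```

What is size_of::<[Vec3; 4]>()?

Info: 0..1  pitch  (1B, 1-aligned); 1..8  -- padding (7B); 8..16  mip_level  (8B, 8-aligned); 16..18  depth  (2B, 2-aligned); 18..20  width  (2B, 2-aligned); 20..21  layer  (1B, 1-aligned); 21..24  -- tail padding (3B); sizeof = 24, alignof = 8
0..2  prio  (2B, 2-aligned)
2..13  pid  (11B, 1-aligned)
13..14  lock  (1B, 1-aligned)
14..16  -- padding (2B)
16..20  uid  (4B, 4-aligned)
20..21  state  (1B, 1-aligned)
21..24  -- padding (3B)
24..28  refcount  (4B, 4-aligned)
28..32  -- padding (4B)
32..56  start_time  (24B, 8-aligned)
56..60  gid  (4B, 4-aligned)
60..64  -- padding (4B)
64..72  rss  (8B, 8-aligned)
sizeof = 72, alignof = 8
array of 4: 4 × 72 = 288

288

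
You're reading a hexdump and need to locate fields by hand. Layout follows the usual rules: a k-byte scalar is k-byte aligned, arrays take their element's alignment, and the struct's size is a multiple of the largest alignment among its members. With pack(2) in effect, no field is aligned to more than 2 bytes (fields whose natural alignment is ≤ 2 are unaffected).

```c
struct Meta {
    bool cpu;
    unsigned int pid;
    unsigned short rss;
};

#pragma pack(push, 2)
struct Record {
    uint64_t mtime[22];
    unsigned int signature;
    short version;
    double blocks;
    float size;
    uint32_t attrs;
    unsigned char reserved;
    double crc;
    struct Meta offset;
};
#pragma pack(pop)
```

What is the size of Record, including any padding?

Meta: cpu at 0 (size 1, align 1) → ends 1; pad 3 to align 4 for pid; pid at 4 (size 4, align 4) → ends 8; rss at 8 (size 2, align 2) → ends 10; tail pad 2 to reach multiple of 4; total 12 bytes, alignment 4
mtime at 0 (size 176, align 2) → ends 176
signature at 176 (size 4, align 2) → ends 180
version at 180 (size 2, align 2) → ends 182
blocks at 182 (size 8, align 2) → ends 190
size at 190 (size 4, align 2) → ends 194
attrs at 194 (size 4, align 2) → ends 198
reserved at 198 (size 1, align 1) → ends 199
pad 1 to align 2 for crc
crc at 200 (size 8, align 2) → ends 208
offset at 208 (size 12, align 2) → ends 220
total 220 bytes, alignment 2

220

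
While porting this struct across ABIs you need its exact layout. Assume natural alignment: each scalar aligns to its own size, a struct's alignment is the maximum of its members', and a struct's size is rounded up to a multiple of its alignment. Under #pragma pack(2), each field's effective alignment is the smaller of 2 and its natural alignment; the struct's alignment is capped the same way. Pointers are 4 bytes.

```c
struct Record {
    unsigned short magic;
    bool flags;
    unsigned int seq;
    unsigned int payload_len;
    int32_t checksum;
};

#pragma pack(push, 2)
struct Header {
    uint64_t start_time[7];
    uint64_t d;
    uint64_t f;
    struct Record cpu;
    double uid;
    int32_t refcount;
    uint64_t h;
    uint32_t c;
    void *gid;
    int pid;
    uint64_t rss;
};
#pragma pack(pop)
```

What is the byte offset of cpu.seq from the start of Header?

76

Record: magic at 0 (size 2, align 2) → ends 2; flags at 2 (size 1, align 1) → ends 3; pad 1 to align 4 for seq; seq at 4 (size 4, align 4) → ends 8; payload_len at 8 (size 4, align 4) → ends 12; checksum at 12 (size 4, align 4) → ends 16; total 16 bytes, alignment 4
start_time at 0 (size 56, align 2) → ends 56
d at 56 (size 8, align 2) → ends 64
f at 64 (size 8, align 2) → ends 72
cpu at 72 (size 16, align 2) → ends 88
within Record: seq at 4
72 + 4 = 76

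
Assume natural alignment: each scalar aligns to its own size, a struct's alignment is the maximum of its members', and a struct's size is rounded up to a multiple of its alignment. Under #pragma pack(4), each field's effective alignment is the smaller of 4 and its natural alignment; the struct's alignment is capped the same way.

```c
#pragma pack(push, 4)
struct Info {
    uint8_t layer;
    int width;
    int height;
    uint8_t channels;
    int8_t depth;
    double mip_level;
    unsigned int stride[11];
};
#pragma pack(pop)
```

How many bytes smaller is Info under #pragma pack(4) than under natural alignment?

4

natural layout:
  @0: layer [1B, align 1] → 1
  +3 pad (align 4)
  @4: width [4B, align 4] → 8
  @8: height [4B, align 4] → 12
  @12: channels [1B, align 1] → 13
  @13: depth [1B, align 1] → 14
  +2 pad (align 8)
  @16: mip_level [8B, align 8] → 24
  @24: stride [44B, align 4] → 68
  +4 tail pad (align 8)
  size 72, align 8
packed(4) layout:
  @0: layer [1B, align 1] → 1
  +3 pad (align 4)
  @4: width [4B, align 4] → 8
  @8: height [4B, align 4] → 12
  @12: channels [1B, align 1] → 13
  @13: depth [1B, align 1] → 14
  +2 pad (align 4)
  @16: mip_level [8B, align 4] → 24
  @24: stride [44B, align 4] → 68
  size 68, align 4
72 − 68 = 4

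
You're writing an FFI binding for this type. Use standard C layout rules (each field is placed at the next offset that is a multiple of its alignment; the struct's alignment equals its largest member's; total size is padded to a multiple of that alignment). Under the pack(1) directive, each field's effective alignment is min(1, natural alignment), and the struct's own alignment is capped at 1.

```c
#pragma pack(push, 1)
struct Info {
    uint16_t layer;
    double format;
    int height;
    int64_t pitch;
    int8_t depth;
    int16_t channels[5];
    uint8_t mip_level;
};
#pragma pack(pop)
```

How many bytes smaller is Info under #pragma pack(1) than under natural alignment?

natural layout:
  @0: layer [2B, align 2] → 2
  +6 pad (align 8)
  @8: format [8B, align 8] → 16
  @16: height [4B, align 4] → 20
  +4 pad (align 8)
  @24: pitch [8B, align 8] → 32
  @32: depth [1B, align 1] → 33
  +1 pad (align 2)
  @34: channels [10B, align 2] → 44
  @44: mip_level [1B, align 1] → 45
  +3 tail pad (align 8)
  size 48, align 8
packed(1) layout:
  @0: layer [2B, align 1] → 2
  @2: format [8B, align 1] → 10
  @10: height [4B, align 1] → 14
  @14: pitch [8B, align 1] → 22
  @22: depth [1B, align 1] → 23
  @23: channels [10B, align 1] → 33
  @33: mip_level [1B, align 1] → 34
  size 34, align 1
48 − 34 = 14

14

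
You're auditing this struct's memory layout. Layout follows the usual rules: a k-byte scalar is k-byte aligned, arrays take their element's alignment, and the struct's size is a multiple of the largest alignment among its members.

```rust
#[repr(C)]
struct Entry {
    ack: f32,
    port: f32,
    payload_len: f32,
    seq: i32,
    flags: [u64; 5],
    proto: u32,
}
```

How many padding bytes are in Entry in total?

0..4  ack  (4B, 4-aligned)
4..8  port  (4B, 4-aligned)
8..12  payload_len  (4B, 4-aligned)
12..16  seq  (4B, 4-aligned)
16..56  flags  (40B, 8-aligned)
56..60  proto  (4B, 4-aligned)
60..64  -- tail padding (4B)
sizeof = 64, alignof = 8
data bytes 60, size 64 → padding 4

4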